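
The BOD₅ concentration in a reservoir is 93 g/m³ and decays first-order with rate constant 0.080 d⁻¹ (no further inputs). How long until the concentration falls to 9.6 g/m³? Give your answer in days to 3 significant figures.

28.4 d

t = ln(C₀/C)/k = ln(93/9.6)/0.080 = 2.271/0.080 = 28.39 d.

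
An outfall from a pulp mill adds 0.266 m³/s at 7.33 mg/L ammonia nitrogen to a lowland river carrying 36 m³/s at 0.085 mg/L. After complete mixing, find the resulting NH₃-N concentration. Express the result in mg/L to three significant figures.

Conservation of mass across the mixing zone: C = (0.266·7.33 + 36·0.085) / (0.266 + 36) = 5.01/36.27 = 0.1381 mg/L.

0.138 mg/L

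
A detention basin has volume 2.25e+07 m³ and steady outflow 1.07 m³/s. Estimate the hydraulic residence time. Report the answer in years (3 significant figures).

0.666 yr

Q = 1.07 m³/s × 3.156e+07 s/yr = 3.377e+07 m³/yr.
Hydraulic residence time τ = V/Q = 2.25e+07/3.377e+07 = 0.6663 yr.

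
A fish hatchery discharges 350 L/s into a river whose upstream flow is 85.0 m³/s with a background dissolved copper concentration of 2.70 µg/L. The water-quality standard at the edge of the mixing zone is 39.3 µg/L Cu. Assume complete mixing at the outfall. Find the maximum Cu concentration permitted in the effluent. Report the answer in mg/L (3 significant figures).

8.93 mg/L

350 L/s = 0.35 m³/s.
2.70 µg/L = 0.0027 mg/L.
39.3 µg/L = 0.0393 mg/L.
Mass balance: 0.0393·85.35 = 0.35·Cₑ + 85·0.0027.
Cₑ = (3.354 − 0.2295) / 0.35 = 8.928 mg/L.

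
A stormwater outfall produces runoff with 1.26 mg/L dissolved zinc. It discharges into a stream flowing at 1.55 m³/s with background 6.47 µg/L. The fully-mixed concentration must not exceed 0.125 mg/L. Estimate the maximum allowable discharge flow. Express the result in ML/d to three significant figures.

6.47 µg/L = 0.00647 mg/L.
Mass balance at complete mixing: C_std·(Q_w + Q_r) = Q_w·C_e + Q_r·C_b.
Rearranging, Q_w = Q_r·(C_std − C_b)/(C_e − C_std) = 1.55·(0.125 − 0.00647) / (1.26 − 0.125) = 0.1619 m³/s.
= 13.99 ML/d.

14.0 ML/d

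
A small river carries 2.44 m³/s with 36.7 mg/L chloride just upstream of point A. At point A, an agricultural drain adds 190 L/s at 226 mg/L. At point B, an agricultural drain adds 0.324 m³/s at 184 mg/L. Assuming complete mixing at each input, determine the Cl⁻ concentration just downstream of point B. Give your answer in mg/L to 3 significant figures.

65.0 mg/L

190 L/s = 0.19 m³/s.
After input A: C = (2.44·36.7 + 0.19·226) / 2.63 = 50.38 mg/L.
After input B: C = (2.63·50.38 + 0.324·184) / 2.954 = 65.03 mg/L.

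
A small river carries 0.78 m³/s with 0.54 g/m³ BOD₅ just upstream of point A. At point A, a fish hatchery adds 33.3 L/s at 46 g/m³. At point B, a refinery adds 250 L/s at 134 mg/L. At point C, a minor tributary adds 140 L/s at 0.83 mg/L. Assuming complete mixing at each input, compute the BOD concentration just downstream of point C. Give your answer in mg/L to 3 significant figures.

29.6 mg/L

33.3 L/s = 0.0333 m³/s.
After input A: C = (0.78·0.54 + 0.0333·46) / 0.8133 = 2.401 mg/L.
250 L/s = 0.25 m³/s.
After input B: C = (0.8133·2.401 + 0.25·134) / 1.063 = 33.34 mg/L.
140 L/s = 0.14 m³/s.
After input C: C = (1.063·33.34 + 0.14·0.83) / 1.203 = 29.56 mg/L.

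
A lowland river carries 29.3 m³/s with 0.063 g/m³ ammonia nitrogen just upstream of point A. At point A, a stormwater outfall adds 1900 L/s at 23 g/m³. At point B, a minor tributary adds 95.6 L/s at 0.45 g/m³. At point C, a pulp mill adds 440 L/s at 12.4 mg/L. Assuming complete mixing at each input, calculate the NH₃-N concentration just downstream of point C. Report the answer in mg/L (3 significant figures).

1.61 mg/L

1900 L/s = 1.9 m³/s.
After input A: C = (29.3·0.063 + 1.9·23) / 31.2 = 1.46 mg/L.
95.6 L/s = 0.0956 m³/s.
After input B: C = (31.2·1.46 + 0.0956·0.45) / 31.3 = 1.457 mg/L.
440 L/s = 0.44 m³/s.
After input C: C = (31.3·1.457 + 0.44·12.4) / 31.74 = 1.608 mg/L.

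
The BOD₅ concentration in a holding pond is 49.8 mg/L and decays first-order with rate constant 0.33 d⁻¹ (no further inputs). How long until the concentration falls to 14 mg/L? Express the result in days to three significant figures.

3.85 d

t = ln(C₀/C)/k = ln(49.8/14)/0.33 = 1.269/0.33 = 3.845 d.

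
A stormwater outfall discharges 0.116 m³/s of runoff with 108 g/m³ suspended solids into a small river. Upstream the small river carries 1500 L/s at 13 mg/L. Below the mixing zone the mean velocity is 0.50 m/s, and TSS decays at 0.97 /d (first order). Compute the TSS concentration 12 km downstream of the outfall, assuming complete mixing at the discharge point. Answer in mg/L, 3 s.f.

15.1 mg/L

1500 L/s = 1.5 m³/s.
After complete mixing, C₀ = (0.116·108 + 1.5·13) / 1.616 = 19.82 mg/L.
Travel time t = 1.2e+04 m / 0.50 m/s = 2.4e+04 s = 0.2778 d.
C = 19.82·exp(−0.97·0.2778) = 19.82·0.7638 = 15.14 mg/L.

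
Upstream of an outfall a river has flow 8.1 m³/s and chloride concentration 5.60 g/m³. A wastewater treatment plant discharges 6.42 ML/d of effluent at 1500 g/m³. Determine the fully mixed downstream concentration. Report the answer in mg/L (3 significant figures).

19.2 mg/L

6.42 ML/d = 0.07431 m³/s.
Conservation of mass across the mixing zone: C = (0.07431·1500 + 8.1·5.6) / (0.07431 + 8.1) = 156.8/8.174 = 19.18 mg/L.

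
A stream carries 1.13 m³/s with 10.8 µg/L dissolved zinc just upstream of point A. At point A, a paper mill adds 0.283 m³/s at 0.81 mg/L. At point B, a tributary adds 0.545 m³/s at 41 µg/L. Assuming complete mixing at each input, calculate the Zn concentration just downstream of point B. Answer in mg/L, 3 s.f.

10.8 µg/L = 0.0108 mg/L.
After input A: C = (1.13·0.0108 + 0.283·0.81) / 1.413 = 0.1709 mg/L.
41 µg/L = 0.041 mg/L.
After input B: C = (1.413·0.1709 + 0.545·0.041) / 1.958 = 0.1347 mg/L.

0.135 mg/L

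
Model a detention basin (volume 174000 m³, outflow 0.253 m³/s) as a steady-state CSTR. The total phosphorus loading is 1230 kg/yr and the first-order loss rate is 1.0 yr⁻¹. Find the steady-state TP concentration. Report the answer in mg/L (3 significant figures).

Outflow Q = 0.253 m³/s × 3.156e+07 s/yr = 7.984e+06 m³/yr.
Steady-state CSTR mass balance: W = Q·C + k·V·C, so C = W/(Q + kV).
Q + kV = 7.984e+06 + 1.0·174000 = 8.158e+06 m³/yr.
C = 1230/8.158e+06 = 0.0001508 kg/m³ = 0.1508 mg/L.

0.151 mg/L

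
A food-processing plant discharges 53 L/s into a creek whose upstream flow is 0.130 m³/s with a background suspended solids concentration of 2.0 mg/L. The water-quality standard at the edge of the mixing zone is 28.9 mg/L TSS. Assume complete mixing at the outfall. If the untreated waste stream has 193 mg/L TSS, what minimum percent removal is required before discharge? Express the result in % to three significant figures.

50.8 %

53 L/s = 0.053 m³/s.
Mass balance: 28.9·0.183 = 0.053·Cₑ + 0.13·2.
Cₑ = (5.289 − 0.26) / 0.053 = 94.88 mg/L.
Required removal = 1 − 94.88/193 = 50.84 %.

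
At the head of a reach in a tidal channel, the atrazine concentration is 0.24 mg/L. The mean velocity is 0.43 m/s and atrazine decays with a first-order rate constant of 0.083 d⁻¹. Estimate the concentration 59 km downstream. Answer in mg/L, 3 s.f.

Travel time t = 59 km / 0.43 m/s = 5.9e+04/0.43 = 1.372e+05 s = 1.588 d.
First-order decay: C = 0.24·exp(−0.083·1.588) = 0.24·0.8765 = 0.2104 mg/L.

0.210 mg/L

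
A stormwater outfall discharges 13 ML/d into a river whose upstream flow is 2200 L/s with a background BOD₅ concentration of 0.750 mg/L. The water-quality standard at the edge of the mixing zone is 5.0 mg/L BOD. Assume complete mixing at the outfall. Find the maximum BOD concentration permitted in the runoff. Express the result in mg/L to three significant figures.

13 ML/d = 0.1505 m³/s.
2200 L/s = 2.2 m³/s.
Mass balance: 5·2.35 = 0.1505·Cₑ + 2.2·0.75.
Cₑ = (11.75 − 1.65) / 0.1505 = 67.14 mg/L.

67.1 mg/L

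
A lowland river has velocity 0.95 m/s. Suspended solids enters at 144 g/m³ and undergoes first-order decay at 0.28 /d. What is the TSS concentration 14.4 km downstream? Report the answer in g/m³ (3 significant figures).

Travel time t = 14.4 km / 0.95 m/s = 1.44e+04/0.95 = 1.516e+04 s = 0.1754 d.
First-order decay: C = 144·exp(−0.28·0.1754) = 144·0.9521 = 137.1 g/m³.

137 g/m³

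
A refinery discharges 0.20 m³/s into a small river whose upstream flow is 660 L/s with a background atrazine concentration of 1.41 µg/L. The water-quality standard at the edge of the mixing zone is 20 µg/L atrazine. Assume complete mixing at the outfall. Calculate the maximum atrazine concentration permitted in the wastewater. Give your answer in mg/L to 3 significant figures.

0.0813 mg/L

660 L/s = 0.66 m³/s.
1.41 µg/L = 0.00141 mg/L.
20 µg/L = 0.02 mg/L.
Mass balance: 0.02·0.86 = 0.2·Cₑ + 0.66·0.00141.
Cₑ = (0.0172 − 0.0009306) / 0.2 = 0.08135 mg/L.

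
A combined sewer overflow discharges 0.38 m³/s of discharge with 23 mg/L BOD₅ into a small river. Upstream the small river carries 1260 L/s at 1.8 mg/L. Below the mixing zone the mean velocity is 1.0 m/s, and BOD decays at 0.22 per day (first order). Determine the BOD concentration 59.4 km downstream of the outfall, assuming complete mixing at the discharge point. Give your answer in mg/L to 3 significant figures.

5.77 mg/L

1260 L/s = 1.26 m³/s.
After complete mixing, C₀ = (0.38·23 + 1.26·1.8) / 1.64 = 6.712 mg/L.
Travel time t = 5.94e+04 m / 1.0 m/s = 5.94e+04 s = 0.6875 d.
C = 6.712·exp(−0.22·0.6875) = 6.712·0.8596 = 5.77 mg/L.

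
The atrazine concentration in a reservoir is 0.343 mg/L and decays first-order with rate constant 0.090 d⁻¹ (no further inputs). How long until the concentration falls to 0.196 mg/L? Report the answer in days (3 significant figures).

t = ln(C₀/C)/k = ln(0.343/0.196)/0.090 = 0.5596/0.090 = 6.218 d.

6.22 d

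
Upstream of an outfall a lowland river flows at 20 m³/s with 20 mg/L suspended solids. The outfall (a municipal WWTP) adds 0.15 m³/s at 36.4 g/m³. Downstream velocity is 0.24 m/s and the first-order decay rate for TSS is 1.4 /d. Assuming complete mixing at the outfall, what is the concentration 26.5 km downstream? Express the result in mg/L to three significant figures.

After complete mixing, C₀ = (0.15·36.4 + 20·20) / 20.15 = 20.12 mg/L.
Travel time t = 2.65e+04 m / 0.24 m/s = 1.104e+05 s = 1.278 d.
C = 20.12·exp(−1.4·1.278) = 20.12·0.1671 = 3.362 mg/L.

3.36 mg/L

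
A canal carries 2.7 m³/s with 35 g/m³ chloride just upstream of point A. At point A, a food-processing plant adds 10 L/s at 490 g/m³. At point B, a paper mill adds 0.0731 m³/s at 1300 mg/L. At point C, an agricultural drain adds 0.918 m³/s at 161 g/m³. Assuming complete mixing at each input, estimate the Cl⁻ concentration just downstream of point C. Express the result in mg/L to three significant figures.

10 L/s = 0.01 m³/s.
After input A: C = (2.7·35 + 0.01·490) / 2.71 = 36.68 mg/L.
After input B: C = (2.71·36.68 + 0.0731·1300) / 2.783 = 69.86 mg/L.
After input C: C = (2.783·69.86 + 0.918·161) / 3.701 = 92.47 mg/L.

92.5 mg/L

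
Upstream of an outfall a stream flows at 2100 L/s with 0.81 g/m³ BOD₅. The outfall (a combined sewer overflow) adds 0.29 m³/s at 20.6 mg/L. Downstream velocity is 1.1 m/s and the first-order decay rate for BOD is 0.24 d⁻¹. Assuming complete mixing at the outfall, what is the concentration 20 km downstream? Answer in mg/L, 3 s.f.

3.05 mg/L

2100 L/s = 2.1 m³/s.
After complete mixing, C₀ = (0.29·20.6 + 2.1·0.81) / 2.39 = 3.211 mg/L.
Travel time t = 2e+04 m / 1.1 m/s = 1.818e+04 s = 0.2104 d.
C = 3.211·exp(−0.24·0.2104) = 3.211·0.9507 = 3.053 mg/L.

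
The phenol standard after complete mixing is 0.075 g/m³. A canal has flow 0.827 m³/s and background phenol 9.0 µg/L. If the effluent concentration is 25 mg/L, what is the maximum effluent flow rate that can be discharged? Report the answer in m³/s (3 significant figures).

0.00219 m³/s

9.0 µg/L = 0.009 mg/L.
Mass balance at complete mixing: C_std·(Q_w + Q_r) = Q_w·C_e + Q_r·C_b.
Rearranging, Q_w = Q_r·(C_std − C_b)/(C_e − C_std) = 0.827·(0.075 − 0.009) / (25 − 0.075) = 0.00219 m³/s.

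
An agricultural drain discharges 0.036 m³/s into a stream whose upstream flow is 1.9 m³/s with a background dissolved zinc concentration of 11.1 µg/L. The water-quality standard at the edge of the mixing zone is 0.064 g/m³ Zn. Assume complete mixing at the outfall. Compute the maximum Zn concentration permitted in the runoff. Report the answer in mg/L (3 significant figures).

2.86 mg/L

11.1 µg/L = 0.0111 mg/L.
Mass balance: 0.064·1.936 = 0.036·Cₑ + 1.9·0.0111.
Cₑ = (0.1239 − 0.02109) / 0.036 = 2.856 mg/L.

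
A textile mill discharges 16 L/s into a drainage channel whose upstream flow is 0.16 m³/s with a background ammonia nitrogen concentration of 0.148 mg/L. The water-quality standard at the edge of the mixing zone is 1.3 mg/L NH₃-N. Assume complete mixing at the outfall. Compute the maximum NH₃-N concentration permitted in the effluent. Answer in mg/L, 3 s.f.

12.8 mg/L

16 L/s = 0.016 m³/s.
Mass balance: 1.3·0.176 = 0.016·Cₑ + 0.16·0.148.
Cₑ = (0.2288 − 0.02368) / 0.016 = 12.82 mg/L.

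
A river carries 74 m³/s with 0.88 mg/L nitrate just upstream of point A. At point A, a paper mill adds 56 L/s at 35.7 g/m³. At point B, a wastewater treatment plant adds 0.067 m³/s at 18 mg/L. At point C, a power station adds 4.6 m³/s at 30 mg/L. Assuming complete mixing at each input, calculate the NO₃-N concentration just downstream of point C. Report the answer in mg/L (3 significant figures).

56 L/s = 0.056 m³/s.
After input A: C = (74·0.88 + 0.056·35.7) / 74.06 = 0.9063 mg/L.
After input B: C = (74.06·0.9063 + 0.067·18) / 74.12 = 0.9218 mg/L.
After input C: C = (74.12·0.9218 + 4.6·30) / 78.72 = 2.621 mg/L.

2.62 mg/L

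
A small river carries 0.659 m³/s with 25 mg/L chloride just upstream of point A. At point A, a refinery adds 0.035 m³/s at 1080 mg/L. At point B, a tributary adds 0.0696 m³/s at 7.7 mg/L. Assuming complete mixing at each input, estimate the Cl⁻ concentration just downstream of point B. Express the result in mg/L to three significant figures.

After input A: C = (0.659·25 + 0.035·1080) / 0.694 = 78.21 mg/L.
After input B: C = (0.694·78.21 + 0.0696·7.7) / 0.7636 = 71.78 mg/L.

71.8 mg/L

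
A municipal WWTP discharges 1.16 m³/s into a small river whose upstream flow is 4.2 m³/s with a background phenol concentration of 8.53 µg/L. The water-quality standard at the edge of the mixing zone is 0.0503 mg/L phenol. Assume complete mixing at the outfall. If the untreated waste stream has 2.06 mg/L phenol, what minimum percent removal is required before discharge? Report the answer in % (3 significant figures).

8.53 µg/L = 0.00853 mg/L.
Mass balance: 0.0503·5.36 = 1.16·Cₑ + 4.2·0.00853.
Cₑ = (0.2696 − 0.03583) / 1.16 = 0.2015 mg/L.
Required removal = 1 − 0.2015/2.06 = 90.22 %.

90.2 %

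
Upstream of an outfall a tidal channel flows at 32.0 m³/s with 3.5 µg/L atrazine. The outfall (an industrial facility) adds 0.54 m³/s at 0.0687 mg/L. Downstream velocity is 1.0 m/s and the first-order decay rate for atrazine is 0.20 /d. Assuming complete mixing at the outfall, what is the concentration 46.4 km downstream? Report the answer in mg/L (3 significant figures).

0.00412 mg/L

3.5 µg/L = 0.0035 mg/L.
After complete mixing, C₀ = (0.54·0.0687 + 32·0.0035) / 32.54 = 0.004582 mg/L.
Travel time t = 4.64e+04 m / 1.0 m/s = 4.64e+04 s = 0.537 d.
C = 0.004582·exp(−0.20·0.537) = 0.004582·0.8982 = 0.004115 mg/L.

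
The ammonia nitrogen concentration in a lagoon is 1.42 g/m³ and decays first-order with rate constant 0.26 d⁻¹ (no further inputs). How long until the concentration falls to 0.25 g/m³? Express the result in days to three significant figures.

6.68 d

t = ln(C₀/C)/k = ln(1.42/0.25)/0.26 = 1.737/0.26 = 6.681 d.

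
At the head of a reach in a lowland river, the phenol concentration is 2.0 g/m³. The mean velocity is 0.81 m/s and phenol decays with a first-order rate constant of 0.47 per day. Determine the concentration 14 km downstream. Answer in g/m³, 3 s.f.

1.82 g/m³

Travel time t = 14 km / 0.81 m/s = 1.4e+04/0.81 = 1.728e+04 s = 0.2 d.
First-order decay: C = 2.0·exp(−0.47·0.2) = 2.0·0.9103 = 1.821 g/m³.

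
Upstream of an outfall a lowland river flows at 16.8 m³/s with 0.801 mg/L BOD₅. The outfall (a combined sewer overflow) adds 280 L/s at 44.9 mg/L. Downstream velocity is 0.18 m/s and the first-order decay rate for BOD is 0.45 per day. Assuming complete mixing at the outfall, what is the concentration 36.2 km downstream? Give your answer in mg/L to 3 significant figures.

0.535 mg/L

280 L/s = 0.28 m³/s.
After complete mixing, C₀ = (0.28·44.9 + 16.8·0.801) / 17.08 = 1.524 mg/L.
Travel time t = 3.62e+04 m / 0.18 m/s = 2.011e+05 s = 2.328 d.
C = 1.524·exp(−0.45·2.328) = 1.524·0.3508 = 0.5346 mg/L.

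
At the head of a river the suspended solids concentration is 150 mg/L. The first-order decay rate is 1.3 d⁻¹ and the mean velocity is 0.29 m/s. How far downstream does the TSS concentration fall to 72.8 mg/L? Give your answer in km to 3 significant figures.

From C = C₀·e^(−kt), t = ln(C₀/C)/k = ln(150/72.8)/1.3 = 0.7229/1.3 = 0.5561 d.
Distance = v·t = 0.29 m/s × 4.805e+04 s = 1.393e+04 m = 13.93 km.

13.9 km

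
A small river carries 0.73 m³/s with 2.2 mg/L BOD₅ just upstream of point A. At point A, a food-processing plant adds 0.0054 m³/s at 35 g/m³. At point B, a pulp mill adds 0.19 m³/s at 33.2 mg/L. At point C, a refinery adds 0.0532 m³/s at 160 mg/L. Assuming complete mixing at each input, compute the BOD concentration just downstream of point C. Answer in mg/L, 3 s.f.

After input A: C = (0.73·2.2 + 0.0054·35) / 0.7354 = 2.441 mg/L.
After input B: C = (0.7354·2.441 + 0.19·33.2) / 0.9254 = 8.756 mg/L.
After input C: C = (0.9254·8.756 + 0.0532·160) / 0.9786 = 16.98 mg/L.

17.0 mg/L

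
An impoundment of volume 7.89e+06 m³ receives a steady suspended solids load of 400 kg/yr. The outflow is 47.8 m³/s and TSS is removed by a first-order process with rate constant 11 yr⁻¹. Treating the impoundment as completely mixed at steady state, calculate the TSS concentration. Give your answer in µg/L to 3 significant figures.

Outflow Q = 47.8 m³/s × 3.156e+07 s/yr = 1.508e+09 m³/yr.
Steady-state CSTR mass balance: W = Q·C + k·V·C, so C = W/(Q + kV).
Q + kV = 1.508e+09 + 11·7.89e+06 = 1.595e+09 m³/yr.
C = 400/1.595e+09 = 2.507e-07 kg/m³ = 0.0002507 mg/L = 0.2507 µg/L.

0.251 µg/L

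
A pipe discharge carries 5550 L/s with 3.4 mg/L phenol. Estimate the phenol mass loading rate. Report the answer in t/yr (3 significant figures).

5550 L/s = 5.55 m³/s.
Mass flux = Q·C = 5.55 m³/s × 3.4 g/m³ = 18.87 g/s.
= 18.87 g/s × 31.56 = 595.5 t/yr.

595 t/yr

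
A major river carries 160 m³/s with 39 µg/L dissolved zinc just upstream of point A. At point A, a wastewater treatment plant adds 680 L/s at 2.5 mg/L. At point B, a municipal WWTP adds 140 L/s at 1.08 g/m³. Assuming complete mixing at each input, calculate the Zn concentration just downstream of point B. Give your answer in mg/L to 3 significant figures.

0.0503 mg/L

39 µg/L = 0.039 mg/L.
680 L/s = 0.68 m³/s.
After input A: C = (160·0.039 + 0.68·2.5) / 160.7 = 0.04941 mg/L.
140 L/s = 0.14 m³/s.
After input B: C = (160.7·0.04941 + 0.14·1.08) / 160.8 = 0.05031 mg/L.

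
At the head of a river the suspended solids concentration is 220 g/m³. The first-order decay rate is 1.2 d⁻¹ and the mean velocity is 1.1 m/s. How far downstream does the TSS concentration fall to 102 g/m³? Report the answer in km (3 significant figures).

60.9 km

From C = C₀·e^(−kt), t = ln(C₀/C)/k = ln(220/102)/1.2 = 0.7687/1.2 = 0.6405 d.
Distance = v·t = 1.1 m/s × 5.534e+04 s = 6.088e+04 m = 60.88 km.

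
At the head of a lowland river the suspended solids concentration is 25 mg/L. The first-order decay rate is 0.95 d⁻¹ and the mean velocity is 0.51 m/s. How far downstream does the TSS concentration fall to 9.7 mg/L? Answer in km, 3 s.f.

43.9 km

From C = C₀·e^(−kt), t = ln(C₀/C)/k = ln(25/9.7)/0.95 = 0.9467/0.95 = 0.9966 d.
Distance = v·t = 0.51 m/s × 8.61e+04 s = 4.391e+04 m = 43.91 km.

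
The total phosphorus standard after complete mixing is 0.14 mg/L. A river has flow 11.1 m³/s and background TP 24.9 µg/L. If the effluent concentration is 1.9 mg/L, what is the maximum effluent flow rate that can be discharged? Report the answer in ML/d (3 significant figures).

62.7 ML/d

24.9 µg/L = 0.0249 mg/L.
Mass balance at complete mixing: C_std·(Q_w + Q_r) = Q_w·C_e + Q_r·C_b.
Rearranging, Q_w = Q_r·(C_std − C_b)/(C_e − C_std) = 11.1·(0.14 − 0.0249) / (1.9 − 0.14) = 0.7259 m³/s.
= 62.72 ML/d.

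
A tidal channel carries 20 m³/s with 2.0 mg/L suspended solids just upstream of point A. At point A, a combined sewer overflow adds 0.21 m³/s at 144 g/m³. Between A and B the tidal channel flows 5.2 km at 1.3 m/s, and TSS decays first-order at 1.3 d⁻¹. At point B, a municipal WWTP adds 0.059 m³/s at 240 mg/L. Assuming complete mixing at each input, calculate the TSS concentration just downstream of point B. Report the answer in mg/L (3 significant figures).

After input A: C = (20·2 + 0.21·144) / 20.21 = 3.476 mg/L.
Over the 5.2 km reach to input B (t = 4000 s = 0.0463 d), decay gives C = 3.476·exp(−1.3·0.0463) = 3.273 mg/L.
After input B: C = (20.21·3.273 + 0.059·240) / 20.27 = 3.962 mg/L.

3.96 mg/L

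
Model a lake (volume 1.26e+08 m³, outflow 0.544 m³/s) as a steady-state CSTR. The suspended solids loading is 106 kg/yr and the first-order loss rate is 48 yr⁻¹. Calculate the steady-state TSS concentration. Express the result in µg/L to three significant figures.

0.0175 µg/L

Outflow Q = 0.544 m³/s × 3.156e+07 s/yr = 1.717e+07 m³/yr.
Steady-state CSTR mass balance: W = Q·C + k·V·C, so C = W/(Q + kV).
Q + kV = 1.717e+07 + 48·1.26e+08 = 6.065e+09 m³/yr.
C = 106/6.065e+09 = 1.748e-08 kg/m³ = 1.748e-05 mg/L = 0.01748 µg/L.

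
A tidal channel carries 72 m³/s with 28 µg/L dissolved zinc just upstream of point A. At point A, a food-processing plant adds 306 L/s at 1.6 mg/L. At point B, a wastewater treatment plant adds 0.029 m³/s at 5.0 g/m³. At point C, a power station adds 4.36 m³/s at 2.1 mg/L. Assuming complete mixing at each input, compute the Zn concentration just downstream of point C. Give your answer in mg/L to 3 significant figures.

28 µg/L = 0.028 mg/L.
306 L/s = 0.306 m³/s.
After input A: C = (72·0.028 + 0.306·1.6) / 72.31 = 0.03465 mg/L.
After input B: C = (72.31·0.03465 + 0.029·5) / 72.33 = 0.03664 mg/L.
After input C: C = (72.33·0.03664 + 4.36·2.1) / 76.69 = 0.1539 mg/L.

0.154 mg/L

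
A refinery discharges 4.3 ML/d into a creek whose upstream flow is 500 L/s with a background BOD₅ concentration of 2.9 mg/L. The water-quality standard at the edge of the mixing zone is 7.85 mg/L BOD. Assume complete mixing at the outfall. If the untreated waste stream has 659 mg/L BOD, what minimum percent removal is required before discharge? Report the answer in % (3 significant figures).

4.3 ML/d = 0.04977 m³/s.
500 L/s = 0.5 m³/s.
Mass balance: 7.85·0.5498 = 0.04977·Cₑ + 0.5·2.9.
Cₑ = (4.316 − 1.45) / 0.04977 = 57.58 mg/L.
Required removal = 1 − 57.58/659 = 91.26 %.

91.3 %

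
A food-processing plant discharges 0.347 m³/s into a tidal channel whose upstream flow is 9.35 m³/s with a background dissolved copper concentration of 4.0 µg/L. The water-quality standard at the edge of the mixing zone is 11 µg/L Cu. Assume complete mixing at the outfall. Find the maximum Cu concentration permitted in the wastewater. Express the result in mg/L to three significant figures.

0.200 mg/L

4.0 µg/L = 0.004 mg/L.
11 µg/L = 0.011 mg/L.
Mass balance: 0.011·9.697 = 0.347·Cₑ + 9.35·0.004.
Cₑ = (0.1067 − 0.0374) / 0.347 = 0.1996 mg/L.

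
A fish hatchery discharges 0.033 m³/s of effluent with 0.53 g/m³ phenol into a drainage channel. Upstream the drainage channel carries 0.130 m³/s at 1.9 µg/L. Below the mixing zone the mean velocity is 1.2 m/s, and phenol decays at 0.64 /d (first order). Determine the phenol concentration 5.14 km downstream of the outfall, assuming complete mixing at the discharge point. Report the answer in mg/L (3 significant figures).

0.105 mg/L

1.9 µg/L = 0.0019 mg/L.
After complete mixing, C₀ = (0.033·0.53 + 0.13·0.0019) / 0.163 = 0.1088 mg/L.
Travel time t = 5140 m / 1.2 m/s = 4283 s = 0.04958 d.
C = 0.1088·exp(−0.64·0.04958) = 0.1088·0.9688 = 0.1054 mg/L.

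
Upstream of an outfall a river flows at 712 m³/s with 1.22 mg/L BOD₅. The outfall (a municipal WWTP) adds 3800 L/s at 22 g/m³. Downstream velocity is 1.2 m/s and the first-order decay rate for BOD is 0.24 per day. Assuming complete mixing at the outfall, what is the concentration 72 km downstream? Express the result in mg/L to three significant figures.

3800 L/s = 3.8 m³/s.
After complete mixing, C₀ = (3.8·22 + 712·1.22) / 715.8 = 1.33 mg/L.
Travel time t = 7.2e+04 m / 1.2 m/s = 6e+04 s = 0.6944 d.
C = 1.33·exp(−0.24·0.6944) = 1.33·0.8465 = 1.126 mg/L.

1.13 mg/L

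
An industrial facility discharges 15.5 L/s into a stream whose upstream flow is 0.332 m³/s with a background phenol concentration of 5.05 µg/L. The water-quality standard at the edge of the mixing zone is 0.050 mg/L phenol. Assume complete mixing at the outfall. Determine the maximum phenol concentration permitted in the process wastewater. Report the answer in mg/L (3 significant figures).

1.01 mg/L

15.5 L/s = 0.0155 m³/s.
5.05 µg/L = 0.00505 mg/L.
Mass balance: 0.05·0.3475 = 0.0155·Cₑ + 0.332·0.00505.
Cₑ = (0.01738 − 0.001677) / 0.0155 = 1.013 mg/L.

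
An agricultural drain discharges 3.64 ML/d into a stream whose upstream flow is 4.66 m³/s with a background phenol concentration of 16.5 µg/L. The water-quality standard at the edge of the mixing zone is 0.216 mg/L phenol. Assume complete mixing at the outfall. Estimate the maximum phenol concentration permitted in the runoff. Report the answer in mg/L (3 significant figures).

22.3 mg/L

3.64 ML/d = 0.04213 m³/s.
16.5 µg/L = 0.0165 mg/L.
Mass balance: 0.216·4.702 = 0.04213·Cₑ + 4.66·0.0165.
Cₑ = (1.016 − 0.07689) / 0.04213 = 22.28 mg/L.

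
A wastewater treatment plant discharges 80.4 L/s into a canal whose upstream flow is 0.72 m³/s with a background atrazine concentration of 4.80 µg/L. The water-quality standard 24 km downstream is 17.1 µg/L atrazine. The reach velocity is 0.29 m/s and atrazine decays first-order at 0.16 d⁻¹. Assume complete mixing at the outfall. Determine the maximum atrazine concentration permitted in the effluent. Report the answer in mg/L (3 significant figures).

0.155 mg/L

80.4 L/s = 0.0804 m³/s.
4.80 µg/L = 0.0048 mg/L.
17.1 µg/L = 0.0171 mg/L.
Travel time to the compliance point: t = 2.4e+04/0.29 = 8.276e+04 s = 0.9579 d; decay factor exp(−0.16·0.9579) = 0.8579.
So the concentration just after mixing may be at most 0.0171/0.8579 = 0.01993 mg/L.
Mass balance: 0.01993·0.8004 = 0.0804·Cₑ + 0.72·0.0048.
Cₑ = (0.01595 − 0.003456) / 0.0804 = 0.1554 mg/L.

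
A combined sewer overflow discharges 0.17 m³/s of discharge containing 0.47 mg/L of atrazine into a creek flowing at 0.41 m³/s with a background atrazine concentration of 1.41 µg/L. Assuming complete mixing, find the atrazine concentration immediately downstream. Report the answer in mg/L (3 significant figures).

1.41 µg/L = 0.00141 mg/L.
Conservation of mass across the mixing zone: C = (0.17·0.47 + 0.41·0.00141) / (0.17 + 0.41) = 0.08048/0.58 = 0.1388 mg/L.

0.139 mg/L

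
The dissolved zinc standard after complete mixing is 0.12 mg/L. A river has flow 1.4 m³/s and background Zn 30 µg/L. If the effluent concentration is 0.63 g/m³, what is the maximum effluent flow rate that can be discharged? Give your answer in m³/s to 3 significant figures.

0.247 m³/s

30 µg/L = 0.03 mg/L.
Mass balance at complete mixing: C_std·(Q_w + Q_r) = Q_w·C_e + Q_r·C_b.
Rearranging, Q_w = Q_r·(C_std − C_b)/(C_e − C_std) = 1.4·(0.12 − 0.03) / (0.63 − 0.12) = 0.2471 m³/s.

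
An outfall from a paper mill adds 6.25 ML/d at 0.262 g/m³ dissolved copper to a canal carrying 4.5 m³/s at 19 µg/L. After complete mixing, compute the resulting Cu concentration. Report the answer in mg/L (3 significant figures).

6.25 ML/d = 0.07234 m³/s.
19 µg/L = 0.019 mg/L.
Flow-weighted mixing gives C = (0.07234·0.262 + 4.5·0.019) / (0.07234 + 4.5) = 0.1045/4.572 = 0.02284 mg/L.

0.0228 mg/L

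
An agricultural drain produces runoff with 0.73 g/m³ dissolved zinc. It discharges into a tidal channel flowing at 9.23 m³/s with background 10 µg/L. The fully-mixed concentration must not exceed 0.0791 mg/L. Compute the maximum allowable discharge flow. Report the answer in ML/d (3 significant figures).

10 µg/L = 0.01 mg/L.
Mass balance at complete mixing: C_std·(Q_w + Q_r) = Q_w·C_e + Q_r·C_b.
Rearranging, Q_w = Q_r·(C_std − C_b)/(C_e − C_std) = 9.23·(0.0791 − 0.01) / (0.73 − 0.0791) = 0.9799 m³/s.
= 84.66 ML/d.

84.7 ML/d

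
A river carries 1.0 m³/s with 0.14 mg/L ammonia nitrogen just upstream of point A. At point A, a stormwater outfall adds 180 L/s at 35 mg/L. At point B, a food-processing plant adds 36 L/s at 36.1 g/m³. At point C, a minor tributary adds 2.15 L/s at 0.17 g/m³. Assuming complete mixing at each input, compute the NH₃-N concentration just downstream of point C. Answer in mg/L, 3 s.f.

180 L/s = 0.18 m³/s.
After input A: C = (1·0.14 + 0.18·35) / 1.18 = 5.458 mg/L.
36 L/s = 0.036 m³/s.
After input B: C = (1.18·5.458 + 0.036·36.1) / 1.216 = 6.365 mg/L.
2.15 L/s = 0.00215 m³/s.
After input C: C = (1.216·6.365 + 0.00215·0.17) / 1.218 = 6.354 mg/L.

6.35 mg/L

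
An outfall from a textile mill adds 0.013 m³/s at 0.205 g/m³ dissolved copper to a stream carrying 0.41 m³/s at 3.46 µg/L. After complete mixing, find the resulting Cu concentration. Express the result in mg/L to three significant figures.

3.46 µg/L = 0.00346 mg/L.
Conservation of mass across the mixing zone: C = (0.013·0.205 + 0.41·0.00346) / (0.013 + 0.41) = 0.004084/0.423 = 0.009654 mg/L.

0.00965 mg/L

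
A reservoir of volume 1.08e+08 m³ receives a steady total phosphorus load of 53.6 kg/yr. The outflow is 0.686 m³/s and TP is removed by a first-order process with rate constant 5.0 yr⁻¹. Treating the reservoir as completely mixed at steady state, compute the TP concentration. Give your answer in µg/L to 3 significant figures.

0.0954 µg/L

Outflow Q = 0.686 m³/s × 3.156e+07 s/yr = 2.165e+07 m³/yr.
Steady-state CSTR mass balance: W = Q·C + k·V·C, so C = W/(Q + kV).
Q + kV = 2.165e+07 + 5.0·1.08e+08 = 5.616e+08 m³/yr.
C = 53.6/5.616e+08 = 9.543e-08 kg/m³ = 9.543e-05 mg/L = 0.09543 µg/L.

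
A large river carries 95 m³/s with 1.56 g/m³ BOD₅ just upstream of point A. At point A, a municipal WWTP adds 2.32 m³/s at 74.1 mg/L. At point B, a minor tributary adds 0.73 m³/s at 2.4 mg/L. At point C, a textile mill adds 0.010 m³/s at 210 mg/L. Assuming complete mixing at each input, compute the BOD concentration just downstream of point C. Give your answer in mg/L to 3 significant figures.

After input A: C = (95·1.56 + 2.32·74.1) / 97.32 = 3.289 mg/L.
After input B: C = (97.32·3.289 + 0.73·2.4) / 98.05 = 3.283 mg/L.
After input C: C = (98.05·3.283 + 0.01·210) / 98.06 = 3.304 mg/L.

3.30 mg/L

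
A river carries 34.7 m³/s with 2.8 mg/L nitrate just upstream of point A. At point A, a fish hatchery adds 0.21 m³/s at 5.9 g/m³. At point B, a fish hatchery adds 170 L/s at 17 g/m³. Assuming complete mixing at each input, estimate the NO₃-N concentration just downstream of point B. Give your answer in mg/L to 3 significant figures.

2.89 mg/L

After input A: C = (34.7·2.8 + 0.21·5.9) / 34.91 = 2.819 mg/L.
170 L/s = 0.17 m³/s.
After input B: C = (34.91·2.819 + 0.17·17) / 35.08 = 2.887 mg/L.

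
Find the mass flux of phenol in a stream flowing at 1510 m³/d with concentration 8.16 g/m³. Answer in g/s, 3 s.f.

1510 m³/d = 0.01748 m³/s.
Mass flux = Q·C = 0.01748 m³/s × 8.16 g/m³ = 0.1426 g/s.

0.143 g/s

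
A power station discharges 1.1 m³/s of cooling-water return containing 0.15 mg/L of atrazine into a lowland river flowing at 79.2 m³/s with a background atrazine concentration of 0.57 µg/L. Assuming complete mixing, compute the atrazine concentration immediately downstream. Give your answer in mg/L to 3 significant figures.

0.57 µg/L = 0.00057 mg/L.
Conservation of mass across the mixing zone: C = (1.1·0.15 + 79.2·0.00057) / (1.1 + 79.2) = 0.2101/80.3 = 0.002617 mg/L.

0.00262 mg/L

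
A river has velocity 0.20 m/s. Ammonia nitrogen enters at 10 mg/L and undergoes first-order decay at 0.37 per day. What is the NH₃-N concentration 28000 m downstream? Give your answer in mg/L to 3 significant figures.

5.49 mg/L

Travel time t = 28000 m / 0.20 m/s = 2.8e+04/0.20 = 1.4e+05 s = 1.62 d.
First-order decay: C = 10·exp(−0.37·1.62) = 10·0.5491 = 5.491 mg/L.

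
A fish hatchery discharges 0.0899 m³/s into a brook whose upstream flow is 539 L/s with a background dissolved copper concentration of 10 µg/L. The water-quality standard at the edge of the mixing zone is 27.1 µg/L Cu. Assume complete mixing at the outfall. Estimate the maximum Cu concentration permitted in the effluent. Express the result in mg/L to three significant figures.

0.130 mg/L

539 L/s = 0.539 m³/s.
10 µg/L = 0.01 mg/L.
27.1 µg/L = 0.0271 mg/L.
Mass balance: 0.0271·0.6289 = 0.0899·Cₑ + 0.539·0.01.
Cₑ = (0.01704 − 0.00539) / 0.0899 = 0.1296 mg/L.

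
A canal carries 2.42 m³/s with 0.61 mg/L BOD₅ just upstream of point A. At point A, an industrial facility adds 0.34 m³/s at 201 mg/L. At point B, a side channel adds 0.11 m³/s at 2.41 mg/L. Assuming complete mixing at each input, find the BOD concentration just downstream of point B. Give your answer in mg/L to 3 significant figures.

24.4 mg/L

After input A: C = (2.42·0.61 + 0.34·201) / 2.76 = 25.3 mg/L.
After input B: C = (2.76·25.3 + 0.11·2.41) / 2.87 = 24.42 mg/L.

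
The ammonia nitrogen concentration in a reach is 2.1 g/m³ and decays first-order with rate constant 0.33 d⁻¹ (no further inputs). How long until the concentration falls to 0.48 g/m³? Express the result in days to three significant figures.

t = ln(C₀/C)/k = ln(2.1/0.48)/0.33 = 1.476/0.33 = 4.472 d.

4.47 d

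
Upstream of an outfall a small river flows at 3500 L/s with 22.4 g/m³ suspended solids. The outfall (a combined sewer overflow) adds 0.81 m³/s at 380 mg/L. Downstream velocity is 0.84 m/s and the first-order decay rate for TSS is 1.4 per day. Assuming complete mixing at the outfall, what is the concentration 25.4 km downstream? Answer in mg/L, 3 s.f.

54.9 mg/L

3500 L/s = 3.5 m³/s.
After complete mixing, C₀ = (0.81·380 + 3.5·22.4) / 4.31 = 89.61 mg/L.
Travel time t = 2.54e+04 m / 0.84 m/s = 3.024e+04 s = 0.35 d.
C = 89.61·exp(−1.4·0.35) = 89.61·0.6126 = 54.9 mg/L.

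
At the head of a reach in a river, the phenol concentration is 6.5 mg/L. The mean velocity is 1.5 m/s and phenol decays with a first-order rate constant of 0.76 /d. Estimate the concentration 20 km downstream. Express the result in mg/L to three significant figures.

Travel time t = 20 km / 1.5 m/s = 2e+04/1.5 = 1.333e+04 s = 0.1543 d.
First-order decay: C = 6.5·exp(−0.76·0.1543) = 6.5·0.8893 = 5.781 mg/L.

5.78 mg/L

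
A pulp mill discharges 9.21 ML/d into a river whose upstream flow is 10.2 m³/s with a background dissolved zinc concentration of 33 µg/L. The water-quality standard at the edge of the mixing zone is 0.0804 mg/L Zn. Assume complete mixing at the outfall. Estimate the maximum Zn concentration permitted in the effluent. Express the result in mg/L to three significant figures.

4.62 mg/L

9.21 ML/d = 0.1066 m³/s.
33 µg/L = 0.033 mg/L.
Mass balance: 0.0804·10.31 = 0.1066·Cₑ + 10.2·0.033.
Cₑ = (0.8287 − 0.3366) / 0.1066 = 4.616 mg/L.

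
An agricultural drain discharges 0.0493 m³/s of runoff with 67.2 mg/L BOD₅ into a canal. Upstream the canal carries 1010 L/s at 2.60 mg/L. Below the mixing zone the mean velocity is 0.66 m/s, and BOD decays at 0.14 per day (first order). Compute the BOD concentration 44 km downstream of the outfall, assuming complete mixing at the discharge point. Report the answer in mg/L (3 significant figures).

5.03 mg/L

1010 L/s = 1.01 m³/s.
After complete mixing, C₀ = (0.0493·67.2 + 1.01·2.6) / 1.059 = 5.606 mg/L.
Travel time t = 4.4e+04 m / 0.66 m/s = 6.667e+04 s = 0.7716 d.
C = 5.606·exp(−0.14·0.7716) = 5.606·0.8976 = 5.032 mg/L.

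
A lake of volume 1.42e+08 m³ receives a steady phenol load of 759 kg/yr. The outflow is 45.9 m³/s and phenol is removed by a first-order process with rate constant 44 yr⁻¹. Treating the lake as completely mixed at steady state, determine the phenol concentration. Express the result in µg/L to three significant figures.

0.0986 µg/L

Outflow Q = 45.9 m³/s × 3.156e+07 s/yr = 1.448e+09 m³/yr.
Steady-state CSTR mass balance: W = Q·C + k·V·C, so C = W/(Q + kV).
Q + kV = 1.448e+09 + 44·1.42e+08 = 7.696e+09 m³/yr.
C = 759/7.696e+09 = 9.862e-08 kg/m³ = 9.862e-05 mg/L = 0.09862 µg/L.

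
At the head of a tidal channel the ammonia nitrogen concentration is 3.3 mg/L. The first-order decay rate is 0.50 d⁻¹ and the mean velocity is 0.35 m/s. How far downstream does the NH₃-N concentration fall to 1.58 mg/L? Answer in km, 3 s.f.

44.5 km

From C = C₀·e^(−kt), t = ln(C₀/C)/k = ln(3.3/1.58)/0.50 = 0.7365/0.50 = 1.473 d.
Distance = v·t = 0.35 m/s × 1.273e+05 s = 4.454e+04 m = 44.54 km.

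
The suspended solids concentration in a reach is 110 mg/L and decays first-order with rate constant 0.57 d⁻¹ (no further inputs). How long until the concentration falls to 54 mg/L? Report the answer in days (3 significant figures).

1.25 d

t = ln(C₀/C)/k = ln(110/54)/0.57 = 0.7115/0.57 = 1.248 d.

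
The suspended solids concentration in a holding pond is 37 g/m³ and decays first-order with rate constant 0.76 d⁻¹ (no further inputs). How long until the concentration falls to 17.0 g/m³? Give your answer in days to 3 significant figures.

1.02 d

t = ln(C₀/C)/k = ln(37/17.0)/0.76 = 0.7777/0.76 = 1.023 d.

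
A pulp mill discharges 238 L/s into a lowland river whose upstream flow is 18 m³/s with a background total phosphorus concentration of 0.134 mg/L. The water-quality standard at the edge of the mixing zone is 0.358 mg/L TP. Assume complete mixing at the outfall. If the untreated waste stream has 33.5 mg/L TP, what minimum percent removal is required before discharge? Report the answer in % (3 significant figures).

238 L/s = 0.238 m³/s.
Mass balance: 0.358·18.24 = 0.238·Cₑ + 18·0.134.
Cₑ = (6.529 − 2.412) / 0.238 = 17.3 mg/L.
Required removal = 1 − 17.3/33.5 = 48.36 %.

48.4 %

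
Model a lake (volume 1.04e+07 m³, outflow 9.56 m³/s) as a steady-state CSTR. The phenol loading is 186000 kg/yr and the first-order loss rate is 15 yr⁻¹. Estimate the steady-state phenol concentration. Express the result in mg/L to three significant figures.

0.406 mg/L

Outflow Q = 9.56 m³/s × 3.156e+07 s/yr = 3.017e+08 m³/yr.
Steady-state CSTR mass balance: W = Q·C + k·V·C, so C = W/(Q + kV).
Q + kV = 3.017e+08 + 15·1.04e+07 = 4.577e+08 m³/yr.
C = 186000/4.577e+08 = 0.0004064 kg/m³ = 0.4064 mg/L.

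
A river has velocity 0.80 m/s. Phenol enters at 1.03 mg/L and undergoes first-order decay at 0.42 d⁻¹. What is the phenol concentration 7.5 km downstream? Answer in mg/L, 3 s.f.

0.984 mg/L

Travel time t = 7.5 km / 0.80 m/s = 7500/0.80 = 9375 s = 0.1085 d.
First-order decay: C = 1.03·exp(−0.42·0.1085) = 1.03·0.9554 = 0.9841 mg/L.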